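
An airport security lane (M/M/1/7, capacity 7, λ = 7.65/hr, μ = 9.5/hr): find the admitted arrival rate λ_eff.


ρ = 0.8053; P_K = (1−ρ)ρ^7/(1−ρ^8) = 0.051941
λ_eff = λ(1 − P_K) = 7.65·(1 − 0.051941) = 7.65·0.948059 = 7.2526 /hr

Final: 7.2526 /hr


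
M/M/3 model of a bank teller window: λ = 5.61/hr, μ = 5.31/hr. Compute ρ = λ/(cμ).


ρ = λ/(cμ) = 5.61/(3·5.31) = 5.61/15.93 = 0.3522

Final: 0.3522


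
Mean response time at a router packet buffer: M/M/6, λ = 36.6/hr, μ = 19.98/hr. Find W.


a = 1.8318; ρ = 0.3053; P₀ = 0.159982
Lq = P₀·a^c·ρ/(c!(1−ρ)²) = 0.005311
Wq = Lq/λ = 0.005311/36.6 = 0.0001451 hr
W = Wq + 1/μ = 0.0001451 + 0.05005 = 0.05020 hr

Final: 0.05020 hr


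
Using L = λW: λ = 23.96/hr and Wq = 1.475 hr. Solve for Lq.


Lq = λWq = 23.96·1.475 = 35.3410

Final: 35.3410


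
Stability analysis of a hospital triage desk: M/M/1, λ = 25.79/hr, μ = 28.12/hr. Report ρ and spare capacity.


Total capacity cμ = 1·28.12 = 28.12/hr
ρ = λ/(cμ) = 25.79/28.12 = 0.9171
Stable ⇔ ρ < 1: YES
Spare capacity = cμ − λ = 28.12 − 25.79 = 2.33/hr

Final: ρ = 0.9171; stable; margin = 2.33/hr


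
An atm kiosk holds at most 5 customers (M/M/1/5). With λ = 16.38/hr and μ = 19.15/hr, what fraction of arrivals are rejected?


ρ = λ/μ = 16.38/19.15 = 0.8554
P_K = (1−ρ)ρ^K/(1−ρ^(K+1)) = (0.1446·0.457853)/(1 − 0.391625)
= 0.066227/0.608375 = 0.108859

Final: 0.108859


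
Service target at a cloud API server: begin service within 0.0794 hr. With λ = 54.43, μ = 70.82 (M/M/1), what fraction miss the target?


ρ = 54.43/70.82 = 0.7686
P(Wq > t) = ρ·e^{−(μ−λ)t} = 0.7686·e^{−1.3014}
= 0.7686·0.272160 = 0.209173

Final: 0.209173


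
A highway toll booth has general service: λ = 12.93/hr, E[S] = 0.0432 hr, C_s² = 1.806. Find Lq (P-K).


ρ = λ·E[S] = 12.93·0.0432 = 0.5586
Lq = ρ²(1+C_s²)/(2(1−ρ)) = 0.3120·(1+1.806)/(2·0.4414)
= 0.3120·2.8060/0.8828 = 0.99167

Final: 0.99167


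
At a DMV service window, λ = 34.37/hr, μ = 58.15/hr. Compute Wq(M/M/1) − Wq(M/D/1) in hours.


ρ = 34.37/58.15 = 0.5911
Wq(M/M/1) = ρ/(μ−λ) = 0.5911/23.78 = 0.02486 hr
Wq(M/D/1) = ρ/(2(μ−λ)) = 0.01243 hr
Savings = 0.02486 − 0.01243 = 0.01243 hr

Final: 0.01243 hr


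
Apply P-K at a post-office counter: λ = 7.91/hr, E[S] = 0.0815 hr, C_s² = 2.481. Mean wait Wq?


ρ = λ·E[S] = 7.91·0.0815 = 0.6447
E[S²] = E[S]²(1+C_s²) = 0.0815²·(1+2.481) = 0.023122
Wq = λ·E[S²]/(2(1−ρ)) = 7.91·0.023122/(2·0.3553) = 0.25735 hr

Final: 0.25735 hr


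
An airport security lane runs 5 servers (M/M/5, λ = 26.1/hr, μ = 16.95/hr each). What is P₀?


a = λ/μ = 26.1/16.95 = 1.5398; ρ = a/c = 0.3080
Σ_{k=0}^{4} a^k/k! (terms k=0..4) = 1.00000 + 1.53982 + 1.18553 + 0.60850 + 0.23425 = 4.56810
Tail: a^5/(5!(1−ρ)) = 8.65673/(120·0.6920) = 0.10424
P₀ = 1/(4.56810 + 0.10424) = 1/4.67234 = 0.214026

Final: 0.214026


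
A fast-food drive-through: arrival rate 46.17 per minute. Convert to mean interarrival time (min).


Mean interarrival time = 1/λ = 1/46.17 minute = 0.02166 minute
In minutes: 0.02166 × 1 = 0.02166 min

Final: 0.02166 min


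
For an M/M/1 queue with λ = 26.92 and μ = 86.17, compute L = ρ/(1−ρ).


ρ = λ/μ = 26.92/86.17 = 0.3124
L = ρ/(1−ρ) = 0.3124/(1 − 0.3124) = 0.3124/0.6876 = 0.4543

Final: 0.4543


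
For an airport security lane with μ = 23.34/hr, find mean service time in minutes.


Mean service time = 1/μ = 1/23.34 hour = 0.04284 hour
In minutes: 0.04284 × 60 = 2.5707 min

Final: 2.5707 min


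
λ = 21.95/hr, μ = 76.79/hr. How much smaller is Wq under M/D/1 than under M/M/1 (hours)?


ρ = 21.95/76.79 = 0.2858
Wq(M/M/1) = ρ/(μ−λ) = 0.2858/54.84 = 0.005212 hr
Wq(M/D/1) = ρ/(2(μ−λ)) = 0.002606 hr
Savings = 0.005212 − 0.002606 = 0.002606 hr

Final: 0.002606 hr


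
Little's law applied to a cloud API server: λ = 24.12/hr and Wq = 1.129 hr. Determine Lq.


Lq = λWq = 24.12·1.129 = 27.2315

Final: 27.2315


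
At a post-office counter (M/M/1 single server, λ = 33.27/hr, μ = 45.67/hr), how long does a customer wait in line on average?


ρ = 33.27/45.67 = 0.7285
Wq = ρ/(μ−λ) = 0.7285/(45.67 − 33.27) = 0.7285/12.40 = 0.05875 hr

Final: 0.05875 hr


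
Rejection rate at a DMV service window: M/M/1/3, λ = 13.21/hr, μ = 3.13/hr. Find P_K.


ρ = λ/μ = 13.21/3.13 = 4.2204
P_K = (1−ρ)ρ^K/(1−ρ^(K+1)) = (-3.2204·75.175347)/(1 − 317.273588)
= -242.098241/-316.273588 = 0.765471

Final: 0.765471


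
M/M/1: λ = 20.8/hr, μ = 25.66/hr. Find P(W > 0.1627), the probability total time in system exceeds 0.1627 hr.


W ~ Exponential(μ−λ) for M/M/1.
μ − λ = 25.66 − 20.8 = 4.8600
P(W > t) = e^{−(μ−λ)t} = e^{−0.7907} = 0.453517

Final: 0.453517


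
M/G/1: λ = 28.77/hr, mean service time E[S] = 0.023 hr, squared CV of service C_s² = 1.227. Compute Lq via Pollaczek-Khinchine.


ρ = λ·E[S] = 28.77·0.023 = 0.6617
Lq = ρ²(1+C_s²)/(2(1−ρ)) = 0.4379·(1+1.227)/(2·0.3383)
= 0.4379·2.2270/0.6766 = 1.44124

Final: 1.44124


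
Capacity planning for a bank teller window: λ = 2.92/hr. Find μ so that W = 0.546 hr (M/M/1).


W = 1/(μ−λ) ⇒ μ − λ = 1/W = 1/0.546 = 1.8315
μ = λ + 1/W = 2.92 + 1.8315 = 4.7515 per hr

Final: 4.7515 /hr


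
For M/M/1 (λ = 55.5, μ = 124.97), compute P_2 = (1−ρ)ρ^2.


ρ = 55.5/124.97 = 0.4441
P_n = (1−ρ)·ρ^n = (1 − 0.4441)·0.4441^2 = 0.5559·0.197231 = 0.109639

Final: 0.109639


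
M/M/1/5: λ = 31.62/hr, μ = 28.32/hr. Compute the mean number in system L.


ρ = 31.62/28.32 = 1.1165
L = ρ[1 − (K+1)ρ^K + Kρ^(K+1)] / [(1−ρ)(1−ρ^(K+1))]
Numerator: 1.1165·(1 − 6·1.735174 + 5·1.937366) = 0.307921
Denominator: (-0.1165)·(-0.937366) = 0.109227
L = 0.307921/0.109227 = 2.8191

Final: 2.8191


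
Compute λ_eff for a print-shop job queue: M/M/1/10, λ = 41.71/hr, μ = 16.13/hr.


ρ = 2.5859; P_K = (1−ρ)ρ^10/(1−ρ^11) = 0.613300
λ_eff = λ(1 − P_K) = 41.71·(1 − 0.613300) = 41.71·0.386700 = 16.1293 /hr

Final: 16.1293 /hr


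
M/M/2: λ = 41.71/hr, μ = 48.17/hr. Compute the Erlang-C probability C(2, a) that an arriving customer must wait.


a = λ/μ = 0.8659; ρ = a/2 = 0.4329
P₀ = 0.395726 (from M/M/c formula)
C(c,a) = [a^c/(c!(1−ρ))]·P₀ = [0.74977/(2·0.5671)]·0.395726
= 0.66111·0.395726 = 0.261618

Final: 0.261618


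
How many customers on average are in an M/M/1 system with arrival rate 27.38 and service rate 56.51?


ρ = λ/μ = 27.38/56.51 = 0.4845
L = ρ/(1−ρ) = 0.4845/(1 − 0.4845) = 0.4845/0.5155 = 0.9399

Final: 0.9399


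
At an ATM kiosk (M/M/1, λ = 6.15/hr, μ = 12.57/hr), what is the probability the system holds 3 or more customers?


ρ = 6.15/12.57 = 0.4893
P(N ≥ n) = ρ^n = 0.4893^3 = 0.117117

Final: 0.117117


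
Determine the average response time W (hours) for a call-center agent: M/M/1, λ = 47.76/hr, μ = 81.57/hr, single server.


W = 1/(μ−λ) = 1/(81.57 − 47.76) = 1/33.81 = 0.02958 hr

Final: 0.02958 hr


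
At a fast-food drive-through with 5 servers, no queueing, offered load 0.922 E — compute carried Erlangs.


B(5,0.922) = 0.002209 (Erlang-B)
Carried load = a(1 − B) = 0.922·(1 − 0.002209) = 0.922·0.997791 = 0.9200 E

Final: 0.9200 Erlangs


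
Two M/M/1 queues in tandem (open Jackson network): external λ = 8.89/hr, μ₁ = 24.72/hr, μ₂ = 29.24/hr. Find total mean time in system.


Each node sees arrival rate λ = 8.89/hr (tandem ⇒ throughput preserved).
W₁ = 1/(μ₁−λ) = 1/(24.72−8.89) = 0.06317 hr
W₂ = 1/(μ₂−λ) = 1/(29.24−8.89) = 0.04914 hr
W_total = W₁ + W₂ = 0.06317 + 0.04914 = 0.11231 hr

Final: 0.11231 hr


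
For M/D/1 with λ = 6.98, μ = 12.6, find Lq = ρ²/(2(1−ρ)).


ρ = 6.98/12.6 = 0.5540
M/D/1: Lq = ρ²/(2(1−ρ)) = 0.3069/(2·0.4460) = 0.34401

Final: 0.34401


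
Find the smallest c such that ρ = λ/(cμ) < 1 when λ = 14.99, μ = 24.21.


Stability requires cμ > λ ⇔ c > λ/μ.
λ/μ = 14.99/24.21 = 0.6192
Minimum integer c = ⌊0.6192⌋ + 1 = 1
Check: 1·24.21 = 24.21 > 14.99, while 0·24.21 = 0.00 ≤ 14.99

Final: 1 servers


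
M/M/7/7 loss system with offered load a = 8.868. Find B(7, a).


B(c,a) = (a^c/c!) / Σ_{k=0}^{c} a^k/k!
a^7/7! = 855.754624
Σ terms (k=0..7): 1.00000 + 8.86800 + 39.32071 + 116.23202 + 257.68640 + 457.03260 + 675.49418 + 855.75462 = 2411.388534
B = 855.754624/2411.388534 = 0.354880

Final: 0.354880


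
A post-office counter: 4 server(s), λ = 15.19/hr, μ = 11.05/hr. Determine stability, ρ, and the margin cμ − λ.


Total capacity cμ = 4·11.05 = 44.20/hr
ρ = λ/(cμ) = 15.19/44.20 = 0.3437
Stable ⇔ ρ < 1: YES
Spare capacity = cμ − λ = 44.20 − 15.19 = 29.01/hr

Final: ρ = 0.3437; stable; margin = 29.01/hr


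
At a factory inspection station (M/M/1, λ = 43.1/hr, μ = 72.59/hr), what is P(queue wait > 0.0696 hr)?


ρ = 43.1/72.59 = 0.5937
P(Wq > t) = ρ·e^{−(μ−λ)t} = 0.5937·e^{−2.0525}
= 0.5937·0.128413 = 0.076245

Final: 0.076245


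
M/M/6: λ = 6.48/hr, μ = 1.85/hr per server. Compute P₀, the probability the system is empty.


a = λ/μ = 6.48/1.85 = 3.5027; ρ = a/c = 0.5838
Σ_{k=0}^{5} a^k/k! (terms k=0..5) = 1.00000 + 3.50270 + 6.13446 + 7.16240 + 6.27194 + 4.39375 = 28.46525
Tail: a^6/(6!(1−ρ)) = 1846.79914/(720·0.4162) = 6.16266
P₀ = 1/(28.46525 + 6.16266) = 1/34.62791 = 0.028878

Final: 0.028878


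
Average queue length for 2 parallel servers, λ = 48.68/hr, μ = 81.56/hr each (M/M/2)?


a = λ/μ = 0.5969; ρ = a/2 = 0.2984
P₀ = 0.540321
Lq = P₀·a^c·ρ / (c!·(1−ρ)²) = 0.540321·0.35624·0.2984/(2·0.49220)
= 0.05835

Final: 0.05835


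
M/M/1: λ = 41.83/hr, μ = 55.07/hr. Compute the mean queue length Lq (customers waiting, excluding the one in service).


ρ = 41.83/55.07 = 0.7596
Lq = ρ²/(1−ρ) = 0.5770/0.2404 = 2.3998

Final: 2.3998


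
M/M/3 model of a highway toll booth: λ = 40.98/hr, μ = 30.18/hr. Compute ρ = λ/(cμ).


ρ = λ/(cμ) = 40.98/(3·30.18) = 40.98/90.54 = 0.4526

Final: 0.4526


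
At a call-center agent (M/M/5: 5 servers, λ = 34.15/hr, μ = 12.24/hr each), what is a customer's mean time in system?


a = 2.7900; ρ = 0.5580; P₀ = 0.058774
Lq = P₀·a^c·ρ/(c!(1−ρ)²) = 0.23652
Wq = Lq/λ = 0.23652/34.15 = 0.006926 hr
W = Wq + 1/μ = 0.006926 + 0.08170 = 0.08863 hr

Final: 0.08863 hr


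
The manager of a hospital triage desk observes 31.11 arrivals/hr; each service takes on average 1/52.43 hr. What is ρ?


ρ = λ/μ = 31.11/52.43 = 0.5934

Final: 0.5934


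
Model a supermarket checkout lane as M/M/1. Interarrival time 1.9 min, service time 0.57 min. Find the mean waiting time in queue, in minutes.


λ = 60/1.9 = 31.5789 /hr
μ = 60/0.57 = 105.2632 /hr
ρ = λ/μ = 31.5789/105.2632 = 0.3000
Wq = ρ/(μ−λ) = 0.3000/(105.2632−31.5789) = 0.004071 hr
In minutes: 0.004071·60 = 0.2443 min

Final: 0.2443 min


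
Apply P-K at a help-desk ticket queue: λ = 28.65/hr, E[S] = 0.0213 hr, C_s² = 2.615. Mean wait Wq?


ρ = λ·E[S] = 28.65·0.0213 = 0.6102
E[S²] = E[S]²(1+C_s²) = 0.0213²·(1+2.615) = 0.001640
Wq = λ·E[S²]/(2(1−ρ)) = 28.65·0.001640/(2·0.3898) = 0.06028 hr

Final: 0.06028 hr


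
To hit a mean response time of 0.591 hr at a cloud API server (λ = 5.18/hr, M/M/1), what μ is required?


W = 1/(μ−λ) ⇒ μ − λ = 1/W = 1/0.591 = 1.6920
μ = λ + 1/W = 5.18 + 1.6920 = 6.8720 per hr

Final: 6.8720 /hr


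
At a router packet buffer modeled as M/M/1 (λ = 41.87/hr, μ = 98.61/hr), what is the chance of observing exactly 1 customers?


ρ = 41.87/98.61 = 0.4246
P_n = (1−ρ)·ρ^n = (1 − 0.4246)·0.4246^1 = 0.5754·0.424602 = 0.244315

Final: 0.244315


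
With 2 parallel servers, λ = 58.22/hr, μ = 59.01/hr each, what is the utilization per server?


ρ = λ/(cμ) = 58.22/(2·59.01) = 58.22/118.02 = 0.4933

Final: 0.4933


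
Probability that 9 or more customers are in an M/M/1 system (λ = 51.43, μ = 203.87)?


ρ = 51.43/203.87 = 0.2523
P(N ≥ n) = ρ^n = 0.2523^9 = 0.000004138

Final: 0.000004138


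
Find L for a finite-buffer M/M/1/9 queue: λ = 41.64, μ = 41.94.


ρ = 41.64/41.94 = 0.9928
L = ρ[1 − (K+1)ρ^K + Kρ^(K+1)] / [(1−ρ)(1−ρ^(K+1))]
Numerator: 0.9928·(1 − 10·0.937434 + 9·0.930728) = 0.002200
Denominator: (0.007153)·(0.069272) = 0.0004955
L = 0.002200/0.0004955 = 4.4408

Final: 4.4408


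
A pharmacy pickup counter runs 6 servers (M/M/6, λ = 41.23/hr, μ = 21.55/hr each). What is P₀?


a = λ/μ = 41.23/21.55 = 1.9132; ρ = a/c = 0.3189
Σ_{k=0}^{5} a^k/k! (terms k=0..5) = 1.00000 + 1.91323 + 1.83022 + 1.16720 + 0.55828 + 0.21362 = 6.68255
Tail: a^6/(6!(1−ρ)) = 49.04518/(720·0.6811) = 0.10001
P₀ = 1/(6.68255 + 0.10001) = 1/6.78256 = 0.147437

Final: 0.147437


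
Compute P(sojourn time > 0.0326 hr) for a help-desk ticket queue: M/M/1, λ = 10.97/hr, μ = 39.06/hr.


W ~ Exponential(μ−λ) for M/M/1.
μ − λ = 39.06 − 10.97 = 28.0900
P(W > t) = e^{−(μ−λ)t} = e^{−0.9157} = 0.400223

Final: 0.400223


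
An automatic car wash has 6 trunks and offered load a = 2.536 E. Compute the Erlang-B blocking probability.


B(c,a) = (a^c/c!) / Σ_{k=0}^{c} a^k/k!
a^6/6! = 0.369456
Σ terms (k=0..6): 1.00000 + 2.53600 + 3.21565 + 2.71829 + 1.72340 + 0.87411 + 0.36946 = 12.436905
B = 0.369456/12.436905 = 0.029706

Final: 0.029706


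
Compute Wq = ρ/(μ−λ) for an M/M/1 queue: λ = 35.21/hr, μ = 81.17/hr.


ρ = 35.21/81.17 = 0.4338
Wq = ρ/(μ−λ) = 0.4338/(81.17 − 35.21) = 0.4338/45.96 = 0.009438 hr

Final: 0.009438 hr


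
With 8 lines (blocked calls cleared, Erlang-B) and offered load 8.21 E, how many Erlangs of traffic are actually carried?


B(8,8.21) = 0.247148 (Erlang-B)
Carried load = a(1 − B) = 8.21·(1 − 0.247148) = 8.21·0.752852 = 6.1809 E

Final: 6.1809 Erlangs


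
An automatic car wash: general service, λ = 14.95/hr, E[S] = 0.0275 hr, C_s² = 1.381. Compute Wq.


ρ = λ·E[S] = 14.95·0.0275 = 0.4111
E[S²] = E[S]²(1+C_s²) = 0.0275²·(1+1.381) = 0.001801
Wq = λ·E[S²]/(2(1−ρ)) = 14.95·0.001801/(2·0.5889) = 0.02286 hr

Final: 0.02286 hr


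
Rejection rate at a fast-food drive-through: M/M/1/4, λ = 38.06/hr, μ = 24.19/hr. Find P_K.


ρ = λ/μ = 38.06/24.19 = 1.5734
P_K = (1−ρ)ρ^K/(1−ρ^(K+1)) = (-0.5734·6.128182)/(1 − 9.641943)
= -3.513761/-8.641943 = 0.406594

Final: 0.406594


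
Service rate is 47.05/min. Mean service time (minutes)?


Mean service time = 1/μ = 1/47.05 minute = 0.02125 minute
In minutes: 0.02125 × 1 = 0.02125 min

Final: 0.02125 min


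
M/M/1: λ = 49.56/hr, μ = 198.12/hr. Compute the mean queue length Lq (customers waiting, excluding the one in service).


ρ = 49.56/198.12 = 0.2502
Lq = ρ²/(1−ρ) = 0.06258/0.7498 = 0.08345

Final: 0.08345


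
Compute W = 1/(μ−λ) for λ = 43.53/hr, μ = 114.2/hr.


W = 1/(μ−λ) = 1/(114.2 − 43.53) = 1/70.67 = 0.01415 hr

Final: 0.01415 hr


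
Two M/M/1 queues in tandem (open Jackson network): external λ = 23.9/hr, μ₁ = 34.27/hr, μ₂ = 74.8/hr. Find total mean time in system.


Each node sees arrival rate λ = 23.9/hr (tandem ⇒ throughput preserved).
W₁ = 1/(μ₁−λ) = 1/(34.27−23.9) = 0.09643 hr
W₂ = 1/(μ₂−λ) = 1/(74.8−23.9) = 0.01965 hr
W_total = W₁ + W₂ = 0.09643 + 0.01965 = 0.11608 hr

Final: 0.11608 hr


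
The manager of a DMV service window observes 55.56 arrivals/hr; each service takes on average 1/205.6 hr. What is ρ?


ρ = λ/μ = 55.56/205.6 = 0.2702

Final: 0.2702


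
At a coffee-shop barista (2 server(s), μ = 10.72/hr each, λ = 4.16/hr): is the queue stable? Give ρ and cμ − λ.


Total capacity cμ = 2·10.72 = 21.44/hr
ρ = λ/(cμ) = 4.16/21.44 = 0.1940
Stable ⇔ ρ < 1: YES
Spare capacity = cμ − λ = 21.44 − 4.16 = 17.28/hr

Final: ρ = 0.1940; stable; margin = 17.28/hr


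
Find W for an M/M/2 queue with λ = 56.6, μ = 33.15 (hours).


a = 1.7074; ρ = 0.8537; P₀ = 0.078926
Lq = P₀·a^c·ρ/(c!(1−ρ)²) = 4.58820
Wq = Lq/λ = 4.58820/56.6 = 0.08106 hr
W = Wq + 1/μ = 0.08106 + 0.03017 = 0.11123 hr

Final: 0.11123 hr


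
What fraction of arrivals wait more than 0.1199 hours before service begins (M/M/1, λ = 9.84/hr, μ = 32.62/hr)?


ρ = 9.84/32.62 = 0.3017
P(Wq > t) = ρ·e^{−(μ−λ)t} = 0.3017·e^{−2.7313}
= 0.3017·0.065133 = 0.019648

Final: 0.019648


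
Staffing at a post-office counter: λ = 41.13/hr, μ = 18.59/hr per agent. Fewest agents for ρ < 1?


Stability requires cμ > λ ⇔ c > λ/μ.
λ/μ = 41.13/18.59 = 2.2125
Minimum integer c = ⌊2.2125⌋ + 1 = 3
Check: 3·18.59 = 55.77 > 41.13, while 2·18.59 = 37.18 ≤ 41.13

Final: 3 servers


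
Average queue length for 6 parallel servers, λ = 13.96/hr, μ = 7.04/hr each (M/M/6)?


a = λ/μ = 1.9830; ρ = a/6 = 0.3305
P₀ = 0.137469
Lq = P₀·a^c·ρ / (c!·(1−ρ)²) = 0.137469·60.79622·0.3305/(720·0.44824)
= 0.008559

Final: 0.008559


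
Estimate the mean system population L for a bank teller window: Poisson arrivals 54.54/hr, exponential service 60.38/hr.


ρ = λ/μ = 54.54/60.38 = 0.9033
L = ρ/(1−ρ) = 0.9033/(1 − 0.9033) = 0.9033/0.09672 = 9.3390

Final: 9.3390


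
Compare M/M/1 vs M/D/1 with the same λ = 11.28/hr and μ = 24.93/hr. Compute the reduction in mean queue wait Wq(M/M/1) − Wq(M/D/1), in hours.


ρ = 11.28/24.93 = 0.4525
Wq(M/M/1) = ρ/(μ−λ) = 0.4525/13.65 = 0.03315 hr
Wq(M/D/1) = ρ/(2(μ−λ)) = 0.01657 hr
Savings = 0.03315 − 0.01657 = 0.01657 hr

Final: 0.01657 hr


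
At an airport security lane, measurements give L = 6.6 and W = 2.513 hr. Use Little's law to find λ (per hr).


λ = L/W = 6.6/2.513 = 2.6263 /hr

Final: 2.6263 /hr


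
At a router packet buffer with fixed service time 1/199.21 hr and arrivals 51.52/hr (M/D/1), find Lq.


ρ = 51.52/199.21 = 0.2586
M/D/1: Lq = ρ²/(2(1−ρ)) = 0.06689/(2·0.7414) = 0.04511

Final: 0.04511


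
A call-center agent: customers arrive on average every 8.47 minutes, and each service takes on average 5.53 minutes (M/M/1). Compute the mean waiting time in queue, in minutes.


λ = 60/8.47 = 7.0838 /hr
μ = 60/5.53 = 10.8499 /hr
ρ = λ/μ = 7.0838/10.8499 = 0.6529
Wq = ρ/(μ−λ) = 0.6529/(10.8499−7.0838) = 0.17336 hr
In minutes: 0.17336·60 = 10.402 min

Final: 10.402 min


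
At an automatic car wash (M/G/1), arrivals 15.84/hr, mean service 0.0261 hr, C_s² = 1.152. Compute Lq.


ρ = λ·E[S] = 15.84·0.0261 = 0.4134
Lq = ρ²(1+C_s²)/(2(1−ρ)) = 0.1709·(1+1.152)/(2·0.5866)
= 0.1709·2.1520/1.1732 = 0.31353

Final: 0.31353


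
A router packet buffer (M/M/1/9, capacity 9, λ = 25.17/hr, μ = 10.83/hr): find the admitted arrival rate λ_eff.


ρ = 2.3241; P_K = (1−ρ)ρ^9/(1−ρ^10) = 0.569850
λ_eff = λ(1 − P_K) = 25.17·(1 − 0.569850) = 25.17·0.430150 = 10.8269 /hr

Final: 10.8269 /hr


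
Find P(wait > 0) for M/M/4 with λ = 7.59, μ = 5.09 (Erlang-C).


a = λ/μ = 1.4912; ρ = a/4 = 0.3728
P₀ = 0.223015 (from M/M/c formula)
C(c,a) = [a^c/(c!(1−ρ))]·P₀ = [4.94420/(24·0.6272)]·0.223015
= 0.32845·0.223015 = 0.073250

Final: 0.073250


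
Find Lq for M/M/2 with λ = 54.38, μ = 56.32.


a = λ/μ = 0.9656; ρ = a/2 = 0.4828
P₀ = 0.348821
Lq = P₀·a^c·ρ / (c!·(1−ρ)²) = 0.348821·0.93229·0.4828/(2·0.26752)
= 0.29344

Final: 0.29344


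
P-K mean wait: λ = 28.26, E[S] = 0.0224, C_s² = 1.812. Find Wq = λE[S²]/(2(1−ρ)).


ρ = λ·E[S] = 28.26·0.0224 = 0.6330
E[S²] = E[S]²(1+C_s²) = 0.0224²·(1+1.812) = 0.001411
Wq = λ·E[S²]/(2(1−ρ)) = 28.26·0.001411/(2·0.3670) = 0.05433 hr

Final: 0.05433 hr


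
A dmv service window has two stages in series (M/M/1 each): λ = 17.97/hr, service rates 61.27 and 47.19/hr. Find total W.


Each node sees arrival rate λ = 17.97/hr (tandem ⇒ throughput preserved).
W₁ = 1/(μ₁−λ) = 1/(61.27−17.97) = 0.02309 hr
W₂ = 1/(μ₂−λ) = 1/(47.19−17.97) = 0.03422 hr
W_total = W₁ + W₂ = 0.02309 + 0.03422 = 0.05732 hr

Final: 0.05732 hr


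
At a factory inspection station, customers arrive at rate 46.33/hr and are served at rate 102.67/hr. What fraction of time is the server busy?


ρ = λ/μ = 46.33/102.67 = 0.4513

Final: 0.4513


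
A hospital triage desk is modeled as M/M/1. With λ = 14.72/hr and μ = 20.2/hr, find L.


ρ = λ/μ = 14.72/20.2 = 0.7287
L = ρ/(1−ρ) = 0.7287/(1 − 0.7287) = 0.7287/0.2713 = 2.6861

Final: 2.6861


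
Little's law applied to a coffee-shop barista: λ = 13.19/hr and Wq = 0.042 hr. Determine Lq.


Lq = λWq = 13.19·0.042 = 0.5540

Final: 0.5540


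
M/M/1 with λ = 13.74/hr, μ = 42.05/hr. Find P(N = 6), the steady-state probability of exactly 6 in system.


ρ = 13.74/42.05 = 0.3268
P_n = (1−ρ)·ρ^n = (1 − 0.3268)·0.3268^6 = 0.6732·0.001217 = 0.0008194

Final: 0.0008194


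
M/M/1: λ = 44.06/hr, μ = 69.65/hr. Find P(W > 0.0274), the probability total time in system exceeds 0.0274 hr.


W ~ Exponential(μ−λ) for M/M/1.
μ − λ = 69.65 − 44.06 = 25.5900
P(W > t) = e^{−(μ−λ)t} = e^{−0.7012} = 0.496007

Final: 0.496007


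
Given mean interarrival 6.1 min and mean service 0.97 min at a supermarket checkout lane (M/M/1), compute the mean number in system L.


λ = 60/6.1 = 9.8361 /hr
μ = 60/0.97 = 61.8557 /hr
ρ = λ/μ = 9.8361/61.8557 = 0.1590
L = ρ/(1−ρ) = 0.1590/0.8410 = 0.1891

Final: 0.1891


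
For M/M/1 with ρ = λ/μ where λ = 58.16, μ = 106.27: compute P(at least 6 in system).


ρ = 58.16/106.27 = 0.5473
P(N ≥ n) = ρ^n = 0.5473^6 = 0.026871

Final: 0.026871


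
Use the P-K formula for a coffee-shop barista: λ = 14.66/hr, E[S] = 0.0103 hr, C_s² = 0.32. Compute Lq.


ρ = λ·E[S] = 14.66·0.0103 = 0.1510
Lq = ρ²(1+C_s²)/(2(1−ρ)) = 0.02280·(1+0.32)/(2·0.8490)
= 0.02280·1.3200/1.6980 = 0.01772

Final: 0.01772


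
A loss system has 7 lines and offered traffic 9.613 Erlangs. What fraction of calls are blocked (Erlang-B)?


B(c,a) = (a^c/c!) / Σ_{k=0}^{c} a^k/k!
a^7/7! = 1505.157891
Σ terms (k=0..7): 1.00000 + 9.61300 + 46.20488 + 148.05585 + 355.81523 + 684.09035 + 1096.02676 + 1505.15789 = 3845.963963
B = 1505.157891/3845.963963 = 0.391360

Final: 0.391360


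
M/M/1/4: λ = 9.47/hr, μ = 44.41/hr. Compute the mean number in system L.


ρ = 9.47/44.41 = 0.2132
L = ρ[1 − (K+1)ρ^K + Kρ^(K+1)] / [(1−ρ)(1−ρ^(K+1))]
Numerator: 0.2132·(1 − 5·0.002068 + 4·0.0004409) = 0.211412
Denominator: (0.7868)·(0.999559) = 0.786413
L = 0.211412/0.786413 = 0.2688

Final: 0.2688


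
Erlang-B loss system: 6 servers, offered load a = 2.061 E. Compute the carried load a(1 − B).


B(6,2.061) = 0.013626 (Erlang-B)
Carried load = a(1 − B) = 2.061·(1 − 0.013626) = 2.061·0.986374 = 2.0329 E

Final: 2.0329 Erlangs


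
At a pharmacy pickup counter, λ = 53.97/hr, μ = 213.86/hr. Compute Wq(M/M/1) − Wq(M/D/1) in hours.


ρ = 53.97/213.86 = 0.2524
Wq(M/M/1) = ρ/(μ−λ) = 0.2524/159.89 = 0.001578 hr
Wq(M/D/1) = ρ/(2(μ−λ)) = 0.0007892 hr
Savings = 0.001578 − 0.0007892 = 0.0007892 hr

Final: 0.0007892 hr


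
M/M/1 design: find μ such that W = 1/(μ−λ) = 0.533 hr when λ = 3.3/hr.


W = 1/(μ−λ) ⇒ μ − λ = 1/W = 1/0.533 = 1.8762
μ = λ + 1/W = 3.3 + 1.8762 = 5.1762 per hr

Final: 5.1762 /hr


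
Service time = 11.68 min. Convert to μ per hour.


μ = 1/(service time) in consistent units.
1 hour = 60 min, so μ = 60/11.68 = 5.1370 per hour

Final: 5.1370 /hr


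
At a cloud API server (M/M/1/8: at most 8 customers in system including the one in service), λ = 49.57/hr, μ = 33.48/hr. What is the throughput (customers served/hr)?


ρ = 1.4806; P_K = (1−ρ)ρ^8/(1−ρ^9) = 0.334371
λ_eff = λ(1 − P_K) = 49.57·(1 − 0.334371) = 49.57·0.665629 = 32.9952 /hr

Final: 32.9952 /hr


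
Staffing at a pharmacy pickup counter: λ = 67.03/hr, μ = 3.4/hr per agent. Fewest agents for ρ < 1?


Stability requires cμ > λ ⇔ c > λ/μ.
λ/μ = 67.03/3.4 = 19.7147
Minimum integer c = ⌊19.7147⌋ + 1 = 20
Check: 20·3.4 = 68.00 > 67.03, while 19·3.4 = 64.60 ≤ 67.03

Final: 20 servers


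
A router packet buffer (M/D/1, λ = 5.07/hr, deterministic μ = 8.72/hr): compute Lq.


ρ = 5.07/8.72 = 0.5814
M/D/1: Lq = ρ²/(2(1−ρ)) = 0.3381/(2·0.4186) = 0.40381

Final: 0.40381


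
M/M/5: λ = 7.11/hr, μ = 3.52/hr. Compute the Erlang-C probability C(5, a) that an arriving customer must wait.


a = λ/μ = 2.0199; ρ = a/5 = 0.4040
P₀ = 0.131630 (from M/M/c formula)
C(c,a) = [a^c/(c!(1−ρ))]·P₀ = [33.62286/(120·0.5960)]·0.131630
= 0.47010·0.131630 = 0.061879

Final: 0.061879


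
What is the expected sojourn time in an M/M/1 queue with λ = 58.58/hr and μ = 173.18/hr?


W = 1/(μ−λ) = 1/(173.18 − 58.58) = 1/114.60 = 0.008726 hr

Final: 0.008726 hr


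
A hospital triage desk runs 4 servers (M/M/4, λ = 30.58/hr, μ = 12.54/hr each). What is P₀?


a = λ/μ = 30.58/12.54 = 2.4386; ρ = a/c = 0.6096
Σ_{k=0}^{3} a^k/k! (terms k=0..3) = 1.00000 + 2.43860 + 2.97338 + 2.41696 = 8.82893
Tail: a^4/(4!(1−ρ)) = 35.36387/(24·0.3904) = 3.77480
P₀ = 1/(8.82893 + 3.77480) = 1/12.60372 = 0.079342

Final: 0.079342


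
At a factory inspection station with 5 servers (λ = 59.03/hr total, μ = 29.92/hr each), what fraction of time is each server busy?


ρ = λ/(cμ) = 59.03/(5·29.92) = 59.03/149.60 = 0.3946

Final: 0.3946


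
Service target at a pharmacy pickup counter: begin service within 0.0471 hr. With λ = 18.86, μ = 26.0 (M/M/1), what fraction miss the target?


ρ = 18.86/26.0 = 0.7254
P(Wq > t) = ρ·e^{−(μ−λ)t} = 0.7254·e^{−0.3363}
= 0.7254·0.714413 = 0.518224

Final: 0.518224


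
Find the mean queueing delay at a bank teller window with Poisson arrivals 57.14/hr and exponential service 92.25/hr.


ρ = 57.14/92.25 = 0.6194
Wq = ρ/(μ−λ) = 0.6194/(92.25 − 57.14) = 0.6194/35.11 = 0.01764 hr

Final: 0.01764 hr


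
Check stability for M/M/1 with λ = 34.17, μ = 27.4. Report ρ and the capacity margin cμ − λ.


Total capacity cμ = 1·27.4 = 27.40/hr
ρ = λ/(cμ) = 34.17/27.40 = 1.2471
Stable ⇔ ρ < 1: NO
Spare capacity = cμ − λ = 27.40 − 34.17 = -6.77/hr

Final: ρ = 1.2471; unstable; margin = -6.77/hr


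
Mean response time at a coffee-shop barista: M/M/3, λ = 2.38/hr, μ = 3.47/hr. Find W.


a = 0.6859; ρ = 0.2286; P₀ = 0.502308
Lq = P₀·a^c·ρ/(c!(1−ρ)²) = 0.01038
Wq = Lq/λ = 0.01038/2.38 = 0.004361 hr
W = Wq + 1/μ = 0.004361 + 0.28818 = 0.29255 hr

Final: 0.29255 hr


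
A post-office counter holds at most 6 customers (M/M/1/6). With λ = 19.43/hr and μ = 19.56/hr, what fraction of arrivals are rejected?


ρ = λ/μ = 19.43/19.56 = 0.9934
P_K = (1−ρ)ρ^K/(1−ρ^(K+1)) = (0.006646·0.960779)/(1 − 0.954394)
= 0.006386/0.045606 = 0.140015

Final: 0.140015


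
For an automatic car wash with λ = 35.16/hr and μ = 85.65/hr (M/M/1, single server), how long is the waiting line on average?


ρ = 35.16/85.65 = 0.4105
Lq = ρ²/(1−ρ) = 0.1685/0.5895 = 0.2859

Final: 0.2859


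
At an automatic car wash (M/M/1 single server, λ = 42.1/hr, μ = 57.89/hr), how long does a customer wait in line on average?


ρ = 42.1/57.89 = 0.7272
Wq = ρ/(μ−λ) = 0.7272/(57.89 − 42.1) = 0.7272/15.79 = 0.04606 hr

Final: 0.04606 hr


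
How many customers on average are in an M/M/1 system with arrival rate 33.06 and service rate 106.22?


ρ = λ/μ = 33.06/106.22 = 0.3112
L = ρ/(1−ρ) = 0.3112/(1 − 0.3112) = 0.3112/0.6888 = 0.4519

Final: 0.4519


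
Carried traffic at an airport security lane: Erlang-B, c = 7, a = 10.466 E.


B(7,10.466) = 0.429236 (Erlang-B)
Carried load = a(1 − B) = 10.466·(1 − 0.429236) = 10.466·0.570764 = 5.9736 E

Final: 5.9736 Erlangs


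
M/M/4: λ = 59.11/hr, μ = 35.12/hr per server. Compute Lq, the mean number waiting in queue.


a = λ/μ = 1.6831; ρ = a/4 = 0.4208
P₀ = 0.182770
Lq = P₀·a^c·ρ / (c!·(1−ρ)²) = 0.182770·8.02464·0.4208/(24·0.33551)
= 0.07664

Final: 0.07664


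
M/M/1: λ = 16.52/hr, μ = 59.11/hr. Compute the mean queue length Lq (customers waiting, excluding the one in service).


ρ = 16.52/59.11 = 0.2795
Lq = ρ²/(1−ρ) = 0.07811/0.7205 = 0.1084

Final: 0.1084


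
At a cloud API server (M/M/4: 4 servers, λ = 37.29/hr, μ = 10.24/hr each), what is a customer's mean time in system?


a = 3.6416; ρ = 0.9104; P₀ = 0.009891
Lq = P₀·a^c·ρ/(c!(1−ρ)²) = 8.21900
Wq = Lq/λ = 8.21900/37.29 = 0.22041 hr
W = Wq + 1/μ = 0.22041 + 0.09766 = 0.31806 hr

Final: 0.31806 hr


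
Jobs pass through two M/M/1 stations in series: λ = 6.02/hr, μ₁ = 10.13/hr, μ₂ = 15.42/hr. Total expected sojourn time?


Each node sees arrival rate λ = 6.02/hr (tandem ⇒ throughput preserved).
W₁ = 1/(μ₁−λ) = 1/(10.13−6.02) = 0.24331 hr
W₂ = 1/(μ₂−λ) = 1/(15.42−6.02) = 0.10638 hr
W_total = W₁ + W₂ = 0.24331 + 0.10638 = 0.34969 hr

Final: 0.34969 hr


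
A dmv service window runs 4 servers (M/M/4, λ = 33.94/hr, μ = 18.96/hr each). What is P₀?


a = λ/μ = 33.94/18.96 = 1.7901; ρ = a/c = 0.4475
Σ_{k=0}^{3} a^k/k! (terms k=0..3) = 1.00000 + 1.79008 + 1.60220 + 0.95603 = 5.34831
Tail: a^4/(4!(1−ρ)) = 10.26819/(24·0.5525) = 0.77440
P₀ = 1/(5.34831 + 0.77440) = 1/6.12271 = 0.163326

Final: 0.163326


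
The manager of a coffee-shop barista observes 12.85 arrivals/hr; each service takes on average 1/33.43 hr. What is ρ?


ρ = λ/μ = 12.85/33.43 = 0.3844

Final: 0.3844


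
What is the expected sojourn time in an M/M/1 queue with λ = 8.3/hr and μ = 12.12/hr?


W = 1/(μ−λ) = 1/(12.12 − 8.3) = 1/3.82 = 0.2618 hr

Final: 0.2618 hr


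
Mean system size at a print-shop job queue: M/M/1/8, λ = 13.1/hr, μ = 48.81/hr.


ρ = 13.1/48.81 = 0.2684
L = ρ[1 − (K+1)ρ^K + Kρ^(K+1)] / [(1−ρ)(1−ρ^(K+1))]
Numerator: 0.2684·(1 − 9·0.00002692 + 8·0.000007225) = 0.268338
Denominator: (0.7316)·(0.999993) = 0.731607
L = 0.268338/0.731607 = 0.3668

Final: 0.3668


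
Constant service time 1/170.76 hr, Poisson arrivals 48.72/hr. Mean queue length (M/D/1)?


ρ = 48.72/170.76 = 0.2853
M/D/1: Lq = ρ²/(2(1−ρ)) = 0.08140/(2·0.7147) = 0.05695

Final: 0.05695


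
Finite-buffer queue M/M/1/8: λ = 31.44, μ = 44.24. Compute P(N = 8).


ρ = λ/μ = 31.44/44.24 = 0.7107
P_K = (1−ρ)ρ^K/(1−ρ^(K+1)) = (0.2893·0.065064)/(1 − 0.046239)
= 0.018825/0.953761 = 0.019738

Final: 0.019738


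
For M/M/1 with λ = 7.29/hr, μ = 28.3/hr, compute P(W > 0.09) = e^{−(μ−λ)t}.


W ~ Exponential(μ−λ) for M/M/1.
μ − λ = 28.3 − 7.29 = 21.0100
P(W > t) = e^{−(μ−λ)t} = e^{−1.8909} = 0.150936

Final: 0.150936


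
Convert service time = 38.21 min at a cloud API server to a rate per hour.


μ = 1/(service time) in consistent units.
1 hour = 60 min, so μ = 60/38.21 = 1.5703 per hour

Final: 1.5703 /hr


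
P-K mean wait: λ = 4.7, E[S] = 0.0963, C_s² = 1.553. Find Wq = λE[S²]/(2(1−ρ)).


ρ = λ·E[S] = 4.7·0.0963 = 0.4526
E[S²] = E[S]²(1+C_s²) = 0.0963²·(1+1.553) = 0.023676
Wq = λ·E[S²]/(2(1−ρ)) = 4.7·0.023676/(2·0.5474) = 0.10164 hr

Final: 0.10164 hr


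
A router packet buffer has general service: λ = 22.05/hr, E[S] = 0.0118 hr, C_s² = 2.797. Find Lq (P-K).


ρ = λ·E[S] = 22.05·0.0118 = 0.2602
Lq = ρ²(1+C_s²)/(2(1−ρ)) = 0.06770·(1+2.797)/(2·0.7398)
= 0.06770·3.7970/1.4796 = 0.17373

Final: 0.17373


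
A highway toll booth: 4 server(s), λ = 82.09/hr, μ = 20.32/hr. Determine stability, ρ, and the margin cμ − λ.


Total capacity cμ = 4·20.32 = 81.28/hr
ρ = λ/(cμ) = 82.09/81.28 = 1.0100
Stable ⇔ ρ < 1: NO
Spare capacity = cμ − λ = 81.28 − 82.09 = -0.81/hr

Final: ρ = 1.0100; unstable; margin = -0.81/hr


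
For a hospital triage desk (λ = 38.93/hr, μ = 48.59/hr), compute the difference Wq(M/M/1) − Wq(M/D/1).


ρ = 38.93/48.59 = 0.8012
Wq(M/M/1) = ρ/(μ−λ) = 0.8012/9.66 = 0.08294 hr
Wq(M/D/1) = ρ/(2(μ−λ)) = 0.04147 hr
Savings = 0.08294 − 0.04147 = 0.04147 hr

Final: 0.04147 hr


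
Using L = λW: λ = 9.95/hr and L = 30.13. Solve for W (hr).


W = L/λ = 30.13/9.95 = 3.0281 hr

Final: 3.0281 hr


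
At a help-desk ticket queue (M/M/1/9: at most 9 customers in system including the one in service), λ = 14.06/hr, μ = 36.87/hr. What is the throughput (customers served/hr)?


ρ = 0.3813; P_K = (1−ρ)ρ^9/(1−ρ^10) = 0.0001055
λ_eff = λ(1 − P_K) = 14.06·(1 − 0.0001055) = 14.06·0.999894 = 14.0585 /hr

Final: 14.0585 /hr


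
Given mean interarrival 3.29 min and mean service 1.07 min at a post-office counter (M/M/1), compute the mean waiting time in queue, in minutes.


λ = 60/3.29 = 18.2371 /hr
μ = 60/1.07 = 56.0748 /hr
ρ = λ/μ = 18.2371/56.0748 = 0.3252
Wq = ρ/(μ−λ) = 0.3252/(56.0748−18.2371) = 0.008595 hr
In minutes: 0.008595·60 = 0.5157 min

Final: 0.5157 min


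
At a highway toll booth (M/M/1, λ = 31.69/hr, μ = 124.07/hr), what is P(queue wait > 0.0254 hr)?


ρ = 31.69/124.07 = 0.2554
P(Wq > t) = ρ·e^{−(μ−λ)t} = 0.2554·e^{−2.3465}
= 0.2554·0.095708 = 0.024446

Final: 0.024446


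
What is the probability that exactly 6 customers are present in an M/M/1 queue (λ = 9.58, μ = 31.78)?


ρ = 9.58/31.78 = 0.3014
P_n = (1−ρ)·ρ^n = (1 − 0.3014)·0.3014^6 = 0.6986·0.0007504 = 0.0005242

Final: 0.0005242


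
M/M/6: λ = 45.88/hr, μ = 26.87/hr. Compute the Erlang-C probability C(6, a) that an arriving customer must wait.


a = λ/μ = 1.7075; ρ = a/6 = 0.2846
P₀ = 0.181220 (from M/M/c formula)
C(c,a) = [a^c/(c!(1−ρ))]·P₀ = [24.78189/(720·0.7154)]·0.181220
= 0.04811·0.181220 = 0.008719

Final: 0.008719


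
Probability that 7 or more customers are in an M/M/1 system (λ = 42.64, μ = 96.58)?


ρ = 42.64/96.58 = 0.4415
P(N ≥ n) = ρ^n = 0.4415^7 = 0.003270

Final: 0.003270


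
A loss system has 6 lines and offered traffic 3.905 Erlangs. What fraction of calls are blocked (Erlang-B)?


B(c,a) = (a^c/c!) / Σ_{k=0}^{c} a^k/k!
a^6/6! = 4.924858
Σ terms (k=0..6): 1.00000 + 3.90500 + 7.62451 + 9.92457 + 9.68887 + 7.56700 + 4.92486 = 44.634813
B = 4.924858/44.634813 = 0.110337

Final: 0.110337


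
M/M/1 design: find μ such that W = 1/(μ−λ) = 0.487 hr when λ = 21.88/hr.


W = 1/(μ−λ) ⇒ μ − λ = 1/W = 1/0.487 = 2.0534
μ = λ + 1/W = 21.88 + 2.0534 = 23.9334 per hr

Final: 23.9334 /hr


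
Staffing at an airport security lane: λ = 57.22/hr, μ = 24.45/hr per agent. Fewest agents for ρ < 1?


Stability requires cμ > λ ⇔ c > λ/μ.
λ/μ = 57.22/24.45 = 2.3403
Minimum integer c = ⌊2.3403⌋ + 1 = 3
Check: 3·24.45 = 73.35 > 57.22, while 2·24.45 = 48.90 ≤ 57.22

Final: 3 servers


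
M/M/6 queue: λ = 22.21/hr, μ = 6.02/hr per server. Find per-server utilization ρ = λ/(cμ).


ρ = λ/(cμ) = 22.21/(6·6.02) = 22.21/36.12 = 0.6149

Final: 0.6149


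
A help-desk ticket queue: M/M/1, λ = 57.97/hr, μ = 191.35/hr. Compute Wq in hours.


ρ = 57.97/191.35 = 0.3030
Wq = ρ/(μ−λ) = 0.3030/(191.35 − 57.97) = 0.3030/133.38 = 0.002271 hr

Final: 0.002271 hr


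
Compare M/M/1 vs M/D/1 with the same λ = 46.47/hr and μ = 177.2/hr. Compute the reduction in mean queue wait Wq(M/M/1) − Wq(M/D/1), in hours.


ρ = 46.47/177.2 = 0.2622
Wq(M/M/1) = ρ/(μ−λ) = 0.2622/130.73 = 0.002006 hr
Wq(M/D/1) = ρ/(2(μ−λ)) = 0.001003 hr
Savings = 0.002006 − 0.001003 = 0.001003 hr

Final: 0.001003 hr


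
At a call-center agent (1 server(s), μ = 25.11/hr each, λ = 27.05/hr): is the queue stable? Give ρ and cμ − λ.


Total capacity cμ = 1·25.11 = 25.11/hr
ρ = λ/(cμ) = 27.05/25.11 = 1.0773
Stable ⇔ ρ < 1: NO
Spare capacity = cμ − λ = 25.11 − 27.05 = -1.94/hr

Final: ρ = 1.0773; unstable; margin = -1.94/hr


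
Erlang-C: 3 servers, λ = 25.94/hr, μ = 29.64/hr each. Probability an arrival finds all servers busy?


a = λ/μ = 0.8752; ρ = a/3 = 0.2917
P₀ = 0.413931 (from M/M/c formula)
C(c,a) = [a^c/(c!(1−ρ))]·P₀ = [0.67031/(6·0.7083)]·0.413931
= 0.15773·0.413931 = 0.065290

Final: 0.065290


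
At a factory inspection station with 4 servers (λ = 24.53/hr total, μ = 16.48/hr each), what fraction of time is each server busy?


ρ = λ/(cμ) = 24.53/(4·16.48) = 24.53/65.92 = 0.3721

Final: 0.3721


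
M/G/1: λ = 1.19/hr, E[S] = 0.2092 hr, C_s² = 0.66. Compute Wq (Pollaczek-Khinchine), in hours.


ρ = λ·E[S] = 1.19·0.2092 = 0.2489
E[S²] = E[S]²(1+C_s²) = 0.2092²·(1+0.66) = 0.072649
Wq = λ·E[S²]/(2(1−ρ)) = 1.19·0.072649/(2·0.7511) = 0.05755 hr

Final: 0.05755 hr


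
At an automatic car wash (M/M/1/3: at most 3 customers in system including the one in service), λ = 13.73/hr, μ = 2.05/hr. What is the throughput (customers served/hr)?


ρ = 6.6976; P_K = (1−ρ)ρ^3/(1−ρ^4) = 0.851115
λ_eff = λ(1 − P_K) = 13.73·(1 − 0.851115) = 13.73·0.148885 = 2.0442 /hr

Final: 2.0442 /hr


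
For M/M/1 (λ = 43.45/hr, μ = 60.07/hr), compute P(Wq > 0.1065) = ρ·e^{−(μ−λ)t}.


ρ = 43.45/60.07 = 0.7233
P(Wq > t) = ρ·e^{−(μ−λ)t} = 0.7233·e^{−1.7700}
= 0.7233·0.170328 = 0.123202

Final: 0.123202


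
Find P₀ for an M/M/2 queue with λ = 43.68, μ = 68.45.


a = λ/μ = 43.68/68.45 = 0.6381; ρ = a/c = 0.3191
Σ_{k=0}^{1} a^k/k! (terms k=0..1) = 1.00000 + 0.63813 = 1.63813
Tail: a^2/(2!(1−ρ)) = 0.40721/(2·0.6809) = 0.29901
P₀ = 1/(1.63813 + 0.29901) = 1/1.93714 = 0.516225

Final: 0.516225


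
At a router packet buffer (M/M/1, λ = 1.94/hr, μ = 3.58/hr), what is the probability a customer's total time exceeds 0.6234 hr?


W ~ Exponential(μ−λ) for M/M/1.
μ − λ = 3.58 − 1.94 = 1.6400
P(W > t) = e^{−(μ−λ)t} = e^{−1.0224} = 0.359739

Final: 0.359739


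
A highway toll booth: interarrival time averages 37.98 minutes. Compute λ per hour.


λ = 1/(interarrival time) in consistent units.
1 hour = 60 min, so λ = 60/37.98 = 1.5798 per hour

Final: 1.5798 /hr


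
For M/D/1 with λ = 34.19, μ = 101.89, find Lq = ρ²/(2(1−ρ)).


ρ = 34.19/101.89 = 0.3356
M/D/1: Lq = ρ²/(2(1−ρ)) = 0.1126/(2·0.6644) = 0.08473

Final: 0.08473


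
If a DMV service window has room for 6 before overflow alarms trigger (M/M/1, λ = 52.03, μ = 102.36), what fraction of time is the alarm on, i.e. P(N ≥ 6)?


ρ = 52.03/102.36 = 0.5083
P(N ≥ n) = ρ^n = 0.5083^6 = 0.017248

Final: 0.017248


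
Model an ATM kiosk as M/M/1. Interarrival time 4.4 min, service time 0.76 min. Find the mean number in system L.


λ = 60/4.4 = 13.6364 /hr
μ = 60/0.76 = 78.9474 /hr
ρ = λ/μ = 13.6364/78.9474 = 0.1727
L = ρ/(1−ρ) = 0.1727/0.8273 = 0.2088

Final: 0.2088


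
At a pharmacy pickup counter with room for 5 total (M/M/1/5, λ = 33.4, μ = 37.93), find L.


ρ = 33.4/37.93 = 0.8806
L = ρ[1 − (K+1)ρ^K + Kρ^(K+1)] / [(1−ρ)(1−ρ^(K+1))]
Numerator: 0.8806·(1 − 6·0.529442 + 5·0.466210) = 0.135961
Denominator: (0.1194)·(0.533790) = 0.063751
L = 0.135961/0.063751 = 2.1327

Final: 2.1327


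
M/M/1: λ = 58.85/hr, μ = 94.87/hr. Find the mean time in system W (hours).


W = 1/(μ−λ) = 1/(94.87 − 58.85) = 1/36.02 = 0.02776 hr

Final: 0.02776 hr


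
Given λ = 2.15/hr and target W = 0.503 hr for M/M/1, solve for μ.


W = 1/(μ−λ) ⇒ μ − λ = 1/W = 1/0.503 = 1.9881
μ = λ + 1/W = 2.15 + 1.9881 = 4.1381 per hr

Final: 4.1381 /hr
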